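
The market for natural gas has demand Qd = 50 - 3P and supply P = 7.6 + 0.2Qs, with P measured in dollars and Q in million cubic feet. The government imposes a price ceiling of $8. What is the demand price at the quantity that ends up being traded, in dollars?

16

Rearranging supply gives Qs = 5P - 38. Setting quantity demanded equal to quantity supplied, 50 - 3P = 5P - 38, gives P* = 11 and Q* = 17.
Since 8 < 11, the ceiling is binding.
At P = 8: Qd = 50 - 3·8 = 26 and Qs = 5·8 - 38 = 2.
Only 2 units reach the market. On the demand curve, the marginal buyer's willingness to pay at Q = 2 is (50 - 2)/3 = 16.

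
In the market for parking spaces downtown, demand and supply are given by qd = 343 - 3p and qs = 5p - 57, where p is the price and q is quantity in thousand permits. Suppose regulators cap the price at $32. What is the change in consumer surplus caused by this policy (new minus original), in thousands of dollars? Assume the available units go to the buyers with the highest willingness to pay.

504

Setting quantity demanded equal to quantity supplied, 343 - 3p = 5p - 57, gives p* = 50 and q* = 193.
Because the ceiling (32) lies below the market-clearing price, it is binding.
At p = 32: qd = 343 - 3·32 = 247 and qs = 5·32 - 57 = 103.
Consumer surplus without the control is ½ · (343/3 - 50) · 193 = 37249/6.
With the ceiling, 103 units are sold at 32 (assume they go to the highest-value buyers). The demand price at q = 103 is 80, so CS = ½ · [(343/3 - 32) + (80 - 32)] · 103 = 40273/6.
Change in consumer surplus = 40273/6 - 37249/6 = 504.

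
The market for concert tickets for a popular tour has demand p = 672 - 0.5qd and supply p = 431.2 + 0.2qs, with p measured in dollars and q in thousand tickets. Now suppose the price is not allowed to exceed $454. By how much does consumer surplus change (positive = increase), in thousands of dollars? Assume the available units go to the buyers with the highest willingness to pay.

-7981

Rearranging demand gives qd = 1344 - 2p; rearranging supply gives qs = 5p - 2156. Equilibrium: 1344 - 2p = 5p - 2156, so 3500 = 7p and p* = 500, q* = 344.
The ceiling of 454 is below the equilibrium price 500, so it binds.
At p = 454: qd = 1344 - 2·454 = 436 and qs = 5·454 - 2156 = 114.
Consumer surplus without the control is ½ · (672 - 500) · 344 = 29584.
With the ceiling, 114 units are sold at 454 (assume they go to the highest-value buyers). The demand price at q = 114 is 615, so CS = ½ · [(672 - 454) + (615 - 454)] · 114 = 21603.
Change in consumer surplus = 21603 - 29584 = -7981.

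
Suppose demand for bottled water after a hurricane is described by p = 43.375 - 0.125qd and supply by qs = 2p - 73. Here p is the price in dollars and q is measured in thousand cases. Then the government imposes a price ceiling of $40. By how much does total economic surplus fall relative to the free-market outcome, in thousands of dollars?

5

Rearranging demand gives qd = 347 - 8p. In a free market, 347 - 8p = 2p - 73 gives the equilibrium p* = 42, q* = 11.
The ceiling of 40 is below the equilibrium price 42, so it binds.
At p = 40: qd = 347 - 8·40 = 27 and qs = 2·40 - 73 = 7.
Quantity traded falls to 7. At q = 7 the demand price is (347 - 7)/8 = 42.5 and the supply price is (73 + 7)/2 = 40.
Deadweight loss = ½ · (42.5 - 40) · (11 - 7) = ½ · 2.5 · 4 = 5.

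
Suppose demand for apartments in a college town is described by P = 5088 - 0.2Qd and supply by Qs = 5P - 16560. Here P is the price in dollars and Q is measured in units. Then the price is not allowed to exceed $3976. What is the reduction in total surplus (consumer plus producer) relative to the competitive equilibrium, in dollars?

Rearranging demand gives Qd = 25440 - 5P. In a free market, 25440 - 5P = 5P - 16560 gives the equilibrium P* = 4200, Q* = 4440.
The ceiling of 3976 is below the equilibrium price 4200, so it binds.
At P = 3976: Qd = 25440 - 5·3976 = 5560 and Qs = 5·3976 - 16560 = 3320.
Quantity traded falls to 3320. At Q = 3320 the demand price is (25440 - 3320)/5 = 4424 and the supply price is (16560 + 3320)/5 = 3976.
Deadweight loss = ½ · (4424 - 3976) · (4440 - 3320) = ½ · 448 · 1120 = 250880.

250880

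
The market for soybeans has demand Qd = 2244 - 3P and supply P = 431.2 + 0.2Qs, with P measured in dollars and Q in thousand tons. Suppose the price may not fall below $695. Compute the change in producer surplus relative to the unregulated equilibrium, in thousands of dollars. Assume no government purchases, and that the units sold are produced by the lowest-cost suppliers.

4132.5

Rearranging supply gives Qs = 5P - 2156. Equilibrium: 2244 - 3P = 5P - 2156, so 4400 = 8P and P* = 550, Q* = 594.
Since 695 > 550, the floor is binding.
At P = 695: Qd = 2244 - 3·695 = 159 and Qs = 5·695 - 2156 = 1319.
Producer surplus without the control is ½ · (550 - 431.2) · 594 = 35283.6.
With the floor, 159 units are sold at 695. The supply price at Q = 159 is 463, so PS = ½ · [(695 - 431.2) + (695 - 463)] · 159 = 39416.1.
Change in producer surplus = 39416.1 - 35283.6 = 4132.5.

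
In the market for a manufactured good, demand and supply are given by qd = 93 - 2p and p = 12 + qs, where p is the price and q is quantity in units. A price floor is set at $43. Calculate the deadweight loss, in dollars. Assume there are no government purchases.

192

Rearranging supply gives qs = p - 12. Without the control the market clears where 93 - 2p = p - 12, i.e. p* = 35 and q* = 23.
Since 43 > 35, the floor is binding.
At p = 43: qd = 93 - 2·43 = 7 and qs = 43 - 12 = 31.
Quantity traded falls to 7. At q = 7 the demand price is (93 - 7)/2 = 43 and the supply price is 12 + 7 = 19.
Deadweight loss = ½ · (43 - 19) · (23 - 7) = ½ · 24 · 16 = 192.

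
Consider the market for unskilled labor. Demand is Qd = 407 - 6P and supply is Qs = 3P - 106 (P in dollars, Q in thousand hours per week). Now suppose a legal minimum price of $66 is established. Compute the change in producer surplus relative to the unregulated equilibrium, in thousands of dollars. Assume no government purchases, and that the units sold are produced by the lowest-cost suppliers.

In a free market, 407 - 6P = 3P - 106 gives the equilibrium P* = 57, Q* = 65.
The floor of 66 is above the equilibrium price 57, so it binds.
At P = 66: Qd = 407 - 6·66 = 11 and Qs = 3·66 - 106 = 92.
Producer surplus without the control is ½ · (57 - 106/3) · 65 = 4225/6.
With the floor, 11 units are sold at 66. The supply price at Q = 11 is 39, so PS = ½ · [(66 - 106/3) + (66 - 39)] · 11 = 1903/6.
Change in producer surplus = 1903/6 - 4225/6 = -387.

-387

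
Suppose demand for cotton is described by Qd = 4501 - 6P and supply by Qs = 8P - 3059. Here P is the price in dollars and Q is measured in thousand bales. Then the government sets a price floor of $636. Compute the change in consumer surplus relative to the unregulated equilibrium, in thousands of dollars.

Setting quantity demanded equal to quantity supplied, 4501 - 6P = 8P - 3059, gives P* = 540 and Q* = 1261.
Since 636 > 540, the floor is binding.
At P = 636: Qd = 4501 - 6·636 = 685 and Qs = 8·636 - 3059 = 2029.
Consumer surplus without the control is ½ · (4501/6 - 540) · 1261 = 1590121/12.
With the floor, consumers buy 685 units at 636, so CS = ½ · (4501/6 - 636) · 685 = 469225/12.
Change in consumer surplus = 469225/12 - 1590121/12 = -93408.

-93408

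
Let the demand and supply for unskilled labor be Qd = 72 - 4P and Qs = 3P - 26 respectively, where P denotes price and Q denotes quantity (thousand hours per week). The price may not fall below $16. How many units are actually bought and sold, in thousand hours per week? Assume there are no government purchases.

8

Equilibrium: 72 - 4P = 3P - 26, so 98 = 7P and P* = 14, Q* = 16.
Since 16 > 14, the floor is binding.
At P = 16: Qd = 72 - 4·16 = 8 and Qs = 3·16 - 26 = 22.
The quantity actually transacted is the short side, demand: 8.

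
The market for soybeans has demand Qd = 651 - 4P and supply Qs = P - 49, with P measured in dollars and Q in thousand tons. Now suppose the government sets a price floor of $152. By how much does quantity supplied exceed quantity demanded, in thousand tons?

In a free market, 651 - 4P = P - 49 gives the equilibrium P* = 140, Q* = 91.
Because the floor (152) lies above the market-clearing price, it is binding.
At P = 152: Qd = 651 - 4·152 = 43 and Qs = 152 - 49 = 103.
Surplus = Qs - Qd = 103 - 43 = 60.

60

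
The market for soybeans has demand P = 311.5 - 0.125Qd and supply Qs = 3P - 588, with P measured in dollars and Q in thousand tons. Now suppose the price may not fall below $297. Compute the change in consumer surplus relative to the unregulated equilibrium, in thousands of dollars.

Rearranging demand gives Qd = 2492 - 8P. Without the control the market clears where 2492 - 8P = 3P - 588, i.e. P* = 280 and Q* = 252.
Since 297 > 280, the floor is binding.
At P = 297: Qd = 2492 - 8·297 = 116 and Qs = 3·297 - 588 = 303.
Consumer surplus without the control is ½ · (311.5 - 280) · 252 = 3969.
With the floor, consumers buy 116 units at 297, so CS = ½ · (311.5 - 297) · 116 = 841.
Change in consumer surplus = 841 - 3969 = -3128.

-3128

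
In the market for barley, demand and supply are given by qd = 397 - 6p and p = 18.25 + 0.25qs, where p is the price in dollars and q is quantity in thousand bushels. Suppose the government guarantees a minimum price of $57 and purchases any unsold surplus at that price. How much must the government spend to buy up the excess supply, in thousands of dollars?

Rearranging supply gives qs = 4p - 73. Without the control the market clears where 397 - 6p = 4p - 73, i.e. p* = 47 and q* = 115.
Because the floor (57) lies above the market-clearing price, it is binding.
At p = 57: qd = 397 - 6·57 = 55 and qs = 4·57 - 73 = 155.
Surplus = qs - qd = 100.
Government expenditure = surplus × support price = 100 × 57 = 5700.

5700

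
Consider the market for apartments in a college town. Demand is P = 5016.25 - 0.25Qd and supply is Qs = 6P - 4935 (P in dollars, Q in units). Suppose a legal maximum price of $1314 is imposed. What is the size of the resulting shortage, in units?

Rearranging demand gives Qd = 20065 - 4P. Equilibrium: 20065 - 4P = 6P - 4935, so 25000 = 10P and P* = 2500, Q* = 10065.
Because the ceiling (1314) lies below the market-clearing price, it is binding.
At P = 1314: Qd = 20065 - 4·1314 = 14809 and Qs = 6·1314 - 4935 = 2949.
Shortage = Qd - Qs = 14809 - 2949 = 11860.

11860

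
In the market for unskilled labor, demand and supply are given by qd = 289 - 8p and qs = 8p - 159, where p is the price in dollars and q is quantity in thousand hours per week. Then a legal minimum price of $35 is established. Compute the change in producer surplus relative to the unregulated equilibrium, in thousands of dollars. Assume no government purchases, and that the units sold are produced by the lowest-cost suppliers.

Without the control the market clears where 289 - 8p = 8p - 159, i.e. p* = 28 and q* = 65.
The floor of 35 is above the equilibrium price 28, so it binds.
At p = 35: qd = 289 - 8·35 = 9 and qs = 8·35 - 159 = 121.
Producer surplus without the control is ½ · (28 - 19.875) · 65 = 264.0625.
With the floor, 9 units are sold at 35. The supply price at q = 9 is 21, so PS = ½ · [(35 - 19.875) + (35 - 21)] · 9 = 131.0625.
Change in producer surplus = 131.0625 - 264.0625 = -133.

-133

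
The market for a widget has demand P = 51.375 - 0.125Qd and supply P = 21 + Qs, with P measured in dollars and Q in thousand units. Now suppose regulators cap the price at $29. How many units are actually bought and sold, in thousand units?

8

Rearranging demand gives Qd = 411 - 8P; rearranging supply gives Qs = P - 21. Without the control the market clears where 411 - 8P = P - 21, i.e. P* = 48 and Q* = 27.
Since 29 < 48, the ceiling is binding.
At P = 29: Qd = 411 - 8·29 = 179 and Qs = 29 - 21 = 8.
The quantity actually transacted is the short side, supply: 8.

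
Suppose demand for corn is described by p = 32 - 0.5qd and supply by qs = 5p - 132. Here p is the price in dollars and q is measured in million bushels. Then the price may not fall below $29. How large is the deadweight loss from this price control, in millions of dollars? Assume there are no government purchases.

Rearranging demand gives qd = 64 - 2p. Equilibrium: 64 - 2p = 5p - 132, so 196 = 7p and p* = 28, q* = 8.
Because the floor (29) lies above the market-clearing price, it is binding.
At p = 29: qd = 64 - 2·29 = 6 and qs = 5·29 - 132 = 13.
Quantity traded falls to 6. At q = 6 the demand price is (64 - 6)/2 = 29 and the supply price is (132 + 6)/5 = 27.6.
Deadweight loss = ½ · (29 - 27.6) · (8 - 6) = ½ · 1.4 · 2 = 1.4.

1.4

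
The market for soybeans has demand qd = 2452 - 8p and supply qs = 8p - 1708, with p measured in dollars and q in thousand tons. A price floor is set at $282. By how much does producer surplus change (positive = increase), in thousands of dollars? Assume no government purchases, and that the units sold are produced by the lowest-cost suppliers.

2376

In a free market, 2452 - 8p = 8p - 1708 gives the equilibrium p* = 260, q* = 372.
The floor of 282 is above the equilibrium price 260, so it binds.
At p = 282: qd = 2452 - 8·282 = 196 and qs = 8·282 - 1708 = 548.
Producer surplus without the control is ½ · (260 - 213.5) · 372 = 8649.
With the floor, 196 units are sold at 282. The supply price at q = 196 is 238, so PS = ½ · [(282 - 213.5) + (282 - 238)] · 196 = 11025.
Change in producer surplus = 11025 - 8649 = 2376.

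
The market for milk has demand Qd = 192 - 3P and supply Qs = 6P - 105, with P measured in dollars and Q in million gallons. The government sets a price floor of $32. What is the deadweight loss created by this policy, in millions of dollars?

0

Equilibrium: 192 - 3P = 6P - 105, so 297 = 9P and P* = 33, Q* = 93.
The floor of 32 is below the equilibrium price 33, so it is not binding; the market clears at P* = 33, Q* = 93.
Since the control does not bind, no trades are prevented and deadweight loss is zero.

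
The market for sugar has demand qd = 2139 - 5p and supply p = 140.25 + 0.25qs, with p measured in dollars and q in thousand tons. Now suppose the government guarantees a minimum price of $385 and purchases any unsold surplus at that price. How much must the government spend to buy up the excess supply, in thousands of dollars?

294525

Rearranging supply gives qs = 4p - 561. Setting quantity demanded equal to quantity supplied, 2139 - 5p = 4p - 561, gives p* = 300 and q* = 639.
The floor of 385 is above the equilibrium price 300, so it binds.
At p = 385: qd = 2139 - 5·385 = 214 and qs = 4·385 - 561 = 979.
Surplus = qs - qd = 765.
Government expenditure = surplus × support price = 765 × 385 = 294525.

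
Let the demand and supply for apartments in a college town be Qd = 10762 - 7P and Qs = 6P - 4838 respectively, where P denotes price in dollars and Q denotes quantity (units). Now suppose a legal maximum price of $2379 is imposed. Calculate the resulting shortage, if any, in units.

0

Without the control the market clears where 10762 - 7P = 6P - 4838, i.e. P* = 1200 and Q* = 2362.
Since 2379 is above P* = 1200, the ceiling does not bind and the free-market outcome prevails.
Since the control does not bind, there is no shortage.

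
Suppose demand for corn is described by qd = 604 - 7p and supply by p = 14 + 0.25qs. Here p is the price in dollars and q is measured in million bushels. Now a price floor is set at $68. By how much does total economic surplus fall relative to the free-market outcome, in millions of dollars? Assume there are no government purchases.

Rearranging supply gives qs = 4p - 56. Setting quantity demanded equal to quantity supplied, 604 - 7p = 4p - 56, gives p* = 60 and q* = 184.
Since 68 > 60, the floor is binding.
At p = 68: qd = 604 - 7·68 = 128 and qs = 4·68 - 56 = 216.
Quantity traded falls to 128. At q = 128 the demand price is (604 - 128)/7 = 68 and the supply price is (56 + 128)/4 = 46.
Deadweight loss = ½ · (68 - 46) · (184 - 128) = ½ · 22 · 56 = 616.

616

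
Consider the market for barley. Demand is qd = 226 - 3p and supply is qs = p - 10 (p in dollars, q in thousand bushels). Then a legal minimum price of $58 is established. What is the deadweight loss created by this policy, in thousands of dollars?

In a free market, 226 - 3p = p - 10 gives the equilibrium p* = 59, q* = 49.
Since 58 is below p* = 59, the floor does not bind and the free-market outcome prevails.
Since the control does not bind, no trades are prevented and deadweight loss is zero.

0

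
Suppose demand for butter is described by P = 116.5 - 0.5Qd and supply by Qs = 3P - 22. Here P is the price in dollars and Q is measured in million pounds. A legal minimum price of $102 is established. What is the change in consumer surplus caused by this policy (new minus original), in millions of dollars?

Rearranging demand gives Qd = 233 - 2P. Setting quantity demanded equal to quantity supplied, 233 - 2P = 3P - 22, gives P* = 51 and Q* = 131.
Since 102 > 51, the floor is binding.
At P = 102: Qd = 233 - 2·102 = 29 and Qs = 3·102 - 22 = 284.
Consumer surplus without the control is ½ · (116.5 - 51) · 131 = 4290.25.
With the floor, consumers buy 29 units at 102, so CS = ½ · (116.5 - 102) · 29 = 210.25.
Change in consumer surplus = 210.25 - 4290.25 = -4080.

-4080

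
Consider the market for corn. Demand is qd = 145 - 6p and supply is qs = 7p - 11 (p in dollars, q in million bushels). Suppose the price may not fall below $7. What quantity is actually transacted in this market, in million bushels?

Without the control the market clears where 145 - 6p = 7p - 11, i.e. p* = 12 and q* = 73.
The floor of 7 is below the equilibrium price 12, so it is not binding; the market clears at p* = 12, q* = 73.

73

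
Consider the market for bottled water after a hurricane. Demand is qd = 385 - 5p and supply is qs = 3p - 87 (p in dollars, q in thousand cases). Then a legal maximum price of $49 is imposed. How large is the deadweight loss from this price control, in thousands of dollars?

240

Setting quantity demanded equal to quantity supplied, 385 - 5p = 3p - 87, gives p* = 59 and q* = 90.
The ceiling of 49 is below the equilibrium price 59, so it binds.
At p = 49: qd = 385 - 5·49 = 140 and qs = 3·49 - 87 = 60.
Quantity traded falls to 60. At q = 60 the demand price is (385 - 60)/5 = 65 and the supply price is (87 + 60)/3 = 49.
Deadweight loss = ½ · (65 - 49) · (90 - 60) = ½ · 16 · 30 = 240.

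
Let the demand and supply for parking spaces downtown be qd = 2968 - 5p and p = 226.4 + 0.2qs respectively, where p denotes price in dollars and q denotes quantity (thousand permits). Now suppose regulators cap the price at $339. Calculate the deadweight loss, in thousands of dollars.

Rearranging supply gives qs = 5p - 1132. Without the control the market clears where 2968 - 5p = 5p - 1132, i.e. p* = 410 and q* = 918.
Since 339 < 410, the ceiling is binding.
At p = 339: qd = 2968 - 5·339 = 1273 and qs = 5·339 - 1132 = 563.
Quantity traded falls to 563. At q = 563 the demand price is (2968 - 563)/5 = 481 and the supply price is (1132 + 563)/5 = 339.
Deadweight loss = ½ · (481 - 339) · (918 - 563) = ½ · 142 · 355 = 25205.

25205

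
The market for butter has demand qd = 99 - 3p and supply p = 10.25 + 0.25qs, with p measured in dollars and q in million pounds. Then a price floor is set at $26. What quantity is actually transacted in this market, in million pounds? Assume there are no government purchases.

21

Rearranging supply gives qs = 4p - 41. Setting quantity demanded equal to quantity supplied, 99 - 3p = 4p - 41, gives p* = 20 and q* = 39.
Because the floor (26) lies above the market-clearing price, it is binding.
At p = 26: qd = 99 - 3·26 = 21 and qs = 4·26 - 41 = 63.
The quantity actually transacted is the short side, demand: 21.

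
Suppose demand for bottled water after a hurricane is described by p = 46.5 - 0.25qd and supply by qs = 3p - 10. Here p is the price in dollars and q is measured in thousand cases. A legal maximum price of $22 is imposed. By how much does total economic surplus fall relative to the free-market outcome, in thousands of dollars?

94.5

Rearranging demand gives qd = 186 - 4p. Without the control the market clears where 186 - 4p = 3p - 10, i.e. p* = 28 and q* = 74.
Since 22 < 28, the ceiling is binding.
At p = 22: qd = 186 - 4·22 = 98 and qs = 3·22 - 10 = 56.
Quantity traded falls to 56. At q = 56 the demand price is (186 - 56)/4 = 32.5 and the supply price is (10 + 56)/3 = 22.
Deadweight loss = ½ · (32.5 - 22) · (74 - 56) = ½ · 10.5 · 18 = 94.5.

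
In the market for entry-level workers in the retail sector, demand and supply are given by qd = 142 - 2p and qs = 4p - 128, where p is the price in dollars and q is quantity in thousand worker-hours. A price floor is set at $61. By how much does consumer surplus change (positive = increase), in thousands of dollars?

Setting quantity demanded equal to quantity supplied, 142 - 2p = 4p - 128, gives p* = 45 and q* = 52.
Because the floor (61) lies above the market-clearing price, it is binding.
At p = 61: qd = 142 - 2·61 = 20 and qs = 4·61 - 128 = 116.
Consumer surplus without the control is ½ · (71 - 45) · 52 = 676.
With the floor, consumers buy 20 units at 61, so CS = ½ · (71 - 61) · 20 = 100.
Change in consumer surplus = 100 - 676 = -576.

-576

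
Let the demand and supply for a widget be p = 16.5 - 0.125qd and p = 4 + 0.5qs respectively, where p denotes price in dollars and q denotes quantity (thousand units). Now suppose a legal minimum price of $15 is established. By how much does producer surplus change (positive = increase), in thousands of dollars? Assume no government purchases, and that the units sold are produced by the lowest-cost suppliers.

Rearranging demand gives qd = 132 - 8p; rearranging supply gives qs = 2p - 8. Setting quantity demanded equal to quantity supplied, 132 - 8p = 2p - 8, gives p* = 14 and q* = 20.
The floor of 15 is above the equilibrium price 14, so it binds.
At p = 15: qd = 132 - 8·15 = 12 and qs = 2·15 - 8 = 22.
Producer surplus without the control is ½ · (14 - 4) · 20 = 100.
With the floor, 12 units are sold at 15. The supply price at q = 12 is 10, so PS = ½ · [(15 - 4) + (15 - 10)] · 12 = 96.
Change in producer surplus = 96 - 100 = -4.

-4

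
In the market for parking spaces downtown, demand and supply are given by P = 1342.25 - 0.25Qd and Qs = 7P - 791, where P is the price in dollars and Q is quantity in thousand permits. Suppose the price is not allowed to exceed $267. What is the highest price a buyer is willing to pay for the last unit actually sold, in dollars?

Rearranging demand gives Qd = 5369 - 4P. Without the control the market clears where 5369 - 4P = 7P - 791, i.e. P* = 560 and Q* = 3129.
The ceiling of 267 is below the equilibrium price 560, so it binds.
At P = 267: Qd = 5369 - 4·267 = 4301 and Qs = 7·267 - 791 = 1078.
Only 1078 units reach the market. On the demand curve, the marginal buyer's willingness to pay at Q = 1078 is (5369 - 1078)/4 = 1072.75.

1072.75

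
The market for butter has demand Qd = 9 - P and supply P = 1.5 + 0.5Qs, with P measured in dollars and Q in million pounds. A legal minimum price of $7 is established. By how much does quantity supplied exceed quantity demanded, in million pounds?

9

Rearranging supply gives Qs = 2P - 3. Equilibrium: 9 - P = 2P - 3, so 12 = 3P and P* = 4, Q* = 5.
Because the floor (7) lies above the market-clearing price, it is binding.
At P = 7: Qd = 9 - 7 = 2 and Qs = 2·7 - 3 = 11.
Surplus = Qs - Qd = 11 - 2 = 9.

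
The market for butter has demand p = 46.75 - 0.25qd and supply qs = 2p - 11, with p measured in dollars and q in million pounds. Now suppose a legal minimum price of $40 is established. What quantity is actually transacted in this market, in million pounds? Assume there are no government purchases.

27

Rearranging demand gives qd = 187 - 4p. Equilibrium: 187 - 4p = 2p - 11, so 198 = 6p and p* = 33, q* = 55.
The floor of 40 is above the equilibrium price 33, so it binds.
At p = 40: qd = 187 - 4·40 = 27 and qs = 2·40 - 11 = 69.
The quantity actually transacted is the short side, demand: 27.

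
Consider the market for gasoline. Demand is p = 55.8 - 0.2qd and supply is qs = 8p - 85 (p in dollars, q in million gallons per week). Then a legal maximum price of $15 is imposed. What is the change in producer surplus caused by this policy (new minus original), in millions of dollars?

-1131

Rearranging demand gives qd = 279 - 5p. Setting quantity demanded equal to quantity supplied, 279 - 5p = 8p - 85, gives p* = 28 and q* = 139.
The ceiling of 15 is below the equilibrium price 28, so it binds.
At p = 15: qd = 279 - 5·15 = 204 and qs = 8·15 - 85 = 35.
Producer surplus without the control is ½ · (28 - 10.625) · 139 = 1207.5625.
With the ceiling, producers sell 35 units at 15, so PS = ½ · (15 - 10.625) · 35 = 76.5625.
Change in producer surplus = 76.5625 - 1207.5625 = -1131.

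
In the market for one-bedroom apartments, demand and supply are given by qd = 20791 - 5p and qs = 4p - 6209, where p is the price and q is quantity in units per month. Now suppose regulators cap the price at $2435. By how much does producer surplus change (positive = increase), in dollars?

In a free market, 20791 - 5p = 4p - 6209 gives the equilibrium p* = 3000, q* = 5791.
Because the ceiling (2435) lies below the market-clearing price, it is binding.
At p = 2435: qd = 20791 - 5·2435 = 8616 and qs = 4·2435 - 6209 = 3531.
Producer surplus without the control is ½ · (3000 - 1552.25) · 5791 = 4191960.125.
With the ceiling, producers sell 3531 units at 2435, so PS = ½ · (2435 - 1552.25) · 3531 = 1558495.125.
Change in producer surplus = 1558495.125 - 4191960.125 = -2633465.

-2633465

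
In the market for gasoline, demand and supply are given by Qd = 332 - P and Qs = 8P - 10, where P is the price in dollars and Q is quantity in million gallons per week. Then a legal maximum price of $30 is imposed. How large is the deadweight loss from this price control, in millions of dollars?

2304

Setting quantity demanded equal to quantity supplied, 332 - P = 8P - 10, gives P* = 38 and Q* = 294.
Since 30 < 38, the ceiling is binding.
At P = 30: Qd = 332 - 30 = 302 and Qs = 8·30 - 10 = 230.
Quantity traded falls to 230. At Q = 230 the demand price is 332 - 230 = 102 and the supply price is (10 + 230)/8 = 30.
Deadweight loss = ½ · (102 - 30) · (294 - 230) = ½ · 72 · 64 = 2304.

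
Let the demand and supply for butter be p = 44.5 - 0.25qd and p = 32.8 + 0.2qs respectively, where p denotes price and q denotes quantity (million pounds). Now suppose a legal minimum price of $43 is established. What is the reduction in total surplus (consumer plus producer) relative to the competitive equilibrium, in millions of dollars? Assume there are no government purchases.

Rearranging demand gives qd = 178 - 4p; rearranging supply gives qs = 5p - 164. In a free market, 178 - 4p = 5p - 164 gives the equilibrium p* = 38, q* = 26.
The floor of 43 is above the equilibrium price 38, so it binds.
At p = 43: qd = 178 - 4·43 = 6 and qs = 5·43 - 164 = 51.
Quantity traded falls to 6. At q = 6 the demand price is (178 - 6)/4 = 43 and the supply price is (164 + 6)/5 = 34.
Deadweight loss = ½ · (43 - 34) · (26 - 6) = ½ · 9 · 20 = 90.

90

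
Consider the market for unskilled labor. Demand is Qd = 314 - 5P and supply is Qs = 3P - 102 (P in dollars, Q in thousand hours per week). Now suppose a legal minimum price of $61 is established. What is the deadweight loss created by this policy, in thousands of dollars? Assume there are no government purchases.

Setting quantity demanded equal to quantity supplied, 314 - 5P = 3P - 102, gives P* = 52 and Q* = 54.
The floor of 61 is above the equilibrium price 52, so it binds.
At P = 61: Qd = 314 - 5·61 = 9 and Qs = 3·61 - 102 = 81.
Quantity traded falls to 9. At Q = 9 the demand price is (314 - 9)/5 = 61 and the supply price is (102 + 9)/3 = 37.
Deadweight loss = ½ · (61 - 37) · (54 - 9) = ½ · 24 · 45 = 540.

540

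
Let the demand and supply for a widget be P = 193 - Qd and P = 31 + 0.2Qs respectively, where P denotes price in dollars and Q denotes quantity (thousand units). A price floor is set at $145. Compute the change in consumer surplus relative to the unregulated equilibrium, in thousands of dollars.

-7960.5

Rearranging demand gives Qd = 193 - P; rearranging supply gives Qs = 5P - 155. Equilibrium: 193 - P = 5P - 155, so 348 = 6P and P* = 58, Q* = 135.
The floor of 145 is above the equilibrium price 58, so it binds.
At P = 145: Qd = 193 - 145 = 48 and Qs = 5·145 - 155 = 570.
Consumer surplus without the control is ½ · (193 - 58) · 135 = 9112.5.
With the floor, consumers buy 48 units at 145, so CS = ½ · (193 - 145) · 48 = 1152.
Change in consumer surplus = 1152 - 9112.5 = -7960.5.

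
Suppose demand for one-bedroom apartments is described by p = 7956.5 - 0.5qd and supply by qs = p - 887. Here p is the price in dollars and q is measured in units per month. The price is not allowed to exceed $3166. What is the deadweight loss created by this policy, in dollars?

Rearranging demand gives qd = 15913 - 2p. Equilibrium: 15913 - 2p = p - 887, so 16800 = 3p and p* = 5600, q* = 4713.
The ceiling of 3166 is below the equilibrium price 5600, so it binds.
At p = 3166: qd = 15913 - 2·3166 = 9581 and qs = 3166 - 887 = 2279.
Quantity traded falls to 2279. At q = 2279 the demand price is (15913 - 2279)/2 = 6817 and the supply price is 887 + 2279 = 3166.
Deadweight loss = ½ · (6817 - 3166) · (4713 - 2279) = ½ · 3651 · 2434 = 4443267.

4443267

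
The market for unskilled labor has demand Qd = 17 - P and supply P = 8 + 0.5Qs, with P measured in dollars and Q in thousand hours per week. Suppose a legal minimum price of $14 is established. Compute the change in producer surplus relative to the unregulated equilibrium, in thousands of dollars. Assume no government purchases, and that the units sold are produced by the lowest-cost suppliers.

6.75

Rearranging supply gives Qs = 2P - 16. Without the control the market clears where 17 - P = 2P - 16, i.e. P* = 11 and Q* = 6.
Since 14 > 11, the floor is binding.
At P = 14: Qd = 17 - 14 = 3 and Qs = 2·14 - 16 = 12.
Producer surplus without the control is ½ · (11 - 8) · 6 = 9.
With the floor, 3 units are sold at 14. The supply price at Q = 3 is 9.5, so PS = ½ · [(14 - 8) + (14 - 9.5)] · 3 = 15.75.
Change in producer surplus = 15.75 - 9 = 6.75.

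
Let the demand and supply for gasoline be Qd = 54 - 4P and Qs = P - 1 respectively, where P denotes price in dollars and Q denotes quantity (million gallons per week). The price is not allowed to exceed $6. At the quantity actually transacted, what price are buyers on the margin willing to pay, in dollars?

12.25

In a free market, 54 - 4P = P - 1 gives the equilibrium P* = 11, Q* = 10.
Because the ceiling (6) lies below the market-clearing price, it is binding.
At P = 6: Qd = 54 - 4·6 = 30 and Qs = 6 - 1 = 5.
Only 5 units reach the market. On the demand curve, the marginal buyer's willingness to pay at Q = 5 is (54 - 5)/4 = 12.25.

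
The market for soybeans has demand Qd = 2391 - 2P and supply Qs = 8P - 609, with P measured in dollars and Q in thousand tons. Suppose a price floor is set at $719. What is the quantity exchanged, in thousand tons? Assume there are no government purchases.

Equilibrium: 2391 - 2P = 8P - 609, so 3000 = 10P and P* = 300, Q* = 1791.
Since 719 > 300, the floor is binding.
At P = 719: Qd = 2391 - 2·719 = 953 and Qs = 8·719 - 609 = 5143.
The quantity actually transacted is the short side, demand: 953.

953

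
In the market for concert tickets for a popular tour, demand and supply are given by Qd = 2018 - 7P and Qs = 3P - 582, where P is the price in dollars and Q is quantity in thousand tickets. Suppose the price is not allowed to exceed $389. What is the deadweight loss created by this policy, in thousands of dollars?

0

Without the control the market clears where 2018 - 7P = 3P - 582, i.e. P* = 260 and Q* = 198.
Since 389 is above P* = 260, the ceiling does not bind and the free-market outcome prevails.
Since the control does not bind, no trades are prevented and deadweight loss is zero.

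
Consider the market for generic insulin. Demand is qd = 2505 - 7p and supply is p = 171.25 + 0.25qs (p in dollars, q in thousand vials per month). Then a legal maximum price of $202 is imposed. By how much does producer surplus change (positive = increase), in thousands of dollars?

Rearranging supply gives qs = 4p - 685. Setting quantity demanded equal to quantity supplied, 2505 - 7p = 4p - 685, gives p* = 290 and q* = 475.
Because the ceiling (202) lies below the market-clearing price, it is binding.
At p = 202: qd = 2505 - 7·202 = 1091 and qs = 4·202 - 685 = 123.
Producer surplus without the control is ½ · (290 - 171.25) · 475 = 28203.125.
With the ceiling, producers sell 123 units at 202, so PS = ½ · (202 - 171.25) · 123 = 1891.125.
Change in producer surplus = 1891.125 - 28203.125 = -26312.

-26312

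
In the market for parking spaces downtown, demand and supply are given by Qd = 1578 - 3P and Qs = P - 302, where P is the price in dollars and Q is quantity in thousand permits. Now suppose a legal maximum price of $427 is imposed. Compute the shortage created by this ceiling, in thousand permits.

Setting quantity demanded equal to quantity supplied, 1578 - 3P = P - 302, gives P* = 470 and Q* = 168.
The ceiling of 427 is below the equilibrium price 470, so it binds.
At P = 427: Qd = 1578 - 3·427 = 297 and Qs = 427 - 302 = 125.
Shortage = Qd - Qs = 297 - 125 = 172.

172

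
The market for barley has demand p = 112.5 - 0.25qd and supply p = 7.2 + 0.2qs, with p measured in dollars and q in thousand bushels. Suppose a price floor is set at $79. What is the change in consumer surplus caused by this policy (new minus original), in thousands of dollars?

Rearranging demand gives qd = 450 - 4p; rearranging supply gives qs = 5p - 36. Without the control the market clears where 450 - 4p = 5p - 36, i.e. p* = 54 and q* = 234.
The floor of 79 is above the equilibrium price 54, so it binds.
At p = 79: qd = 450 - 4·79 = 134 and qs = 5·79 - 36 = 359.
Consumer surplus without the control is ½ · (112.5 - 54) · 234 = 6844.5.
With the floor, consumers buy 134 units at 79, so CS = ½ · (112.5 - 79) · 134 = 2244.5.
Change in consumer surplus = 2244.5 - 6844.5 = -4600.

-4600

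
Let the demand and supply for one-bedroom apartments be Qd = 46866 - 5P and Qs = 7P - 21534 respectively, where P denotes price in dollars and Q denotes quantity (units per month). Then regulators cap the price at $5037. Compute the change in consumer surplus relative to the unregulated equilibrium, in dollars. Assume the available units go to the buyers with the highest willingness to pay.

6945786.9

In a free market, 46866 - 5P = 7P - 21534 gives the equilibrium P* = 5700, Q* = 18366.
Since 5037 < 5700, the ceiling is binding.
At P = 5037: Qd = 46866 - 5·5037 = 21681 and Qs = 7·5037 - 21534 = 13725.
Consumer surplus without the control is ½ · (9373.2 - 5700) · 18366 = 33730995.6.
With the ceiling, 13725 units are sold at 5037 (assume they go to the highest-value buyers). The demand price at Q = 13725 is 6628.2, so CS = ½ · [(9373.2 - 5037) + (6628.2 - 5037)] · 13725 = 40676782.5.
Change in consumer surplus = 40676782.5 - 33730995.6 = 6945786.9.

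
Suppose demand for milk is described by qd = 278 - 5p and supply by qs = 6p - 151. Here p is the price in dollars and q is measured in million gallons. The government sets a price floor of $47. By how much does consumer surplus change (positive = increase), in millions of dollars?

-504

Setting quantity demanded equal to quantity supplied, 278 - 5p = 6p - 151, gives p* = 39 and q* = 83.
The floor of 47 is above the equilibrium price 39, so it binds.
At p = 47: qd = 278 - 5·47 = 43 and qs = 6·47 - 151 = 131.
Consumer surplus without the control is ½ · (55.6 - 39) · 83 = 688.9.
With the floor, consumers buy 43 units at 47, so CS = ½ · (55.6 - 47) · 43 = 184.9.
Change in consumer surplus = 184.9 - 688.9 = -504.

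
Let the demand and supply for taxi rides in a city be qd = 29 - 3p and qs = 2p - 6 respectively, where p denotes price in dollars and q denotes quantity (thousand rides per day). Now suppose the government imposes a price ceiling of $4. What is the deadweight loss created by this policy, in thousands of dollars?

Setting quantity demanded equal to quantity supplied, 29 - 3p = 2p - 6, gives p* = 7 and q* = 8.
Because the ceiling (4) lies below the market-clearing price, it is binding.
At p = 4: qd = 29 - 3·4 = 17 and qs = 2·4 - 6 = 2.
Quantity traded falls to 2. At q = 2 the demand price is (29 - 2)/3 = 9 and the supply price is (6 + 2)/2 = 4.
Deadweight loss = ½ · (9 - 4) · (8 - 2) = ½ · 5 · 6 = 15.

15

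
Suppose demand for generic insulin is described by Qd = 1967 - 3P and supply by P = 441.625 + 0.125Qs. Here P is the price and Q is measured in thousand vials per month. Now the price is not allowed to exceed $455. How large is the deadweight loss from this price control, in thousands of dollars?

29700

Rearranging supply gives Qs = 8P - 3533. Equilibrium: 1967 - 3P = 8P - 3533, so 5500 = 11P and P* = 500, Q* = 467.
Because the ceiling (455) lies below the market-clearing price, it is binding.
At P = 455: Qd = 1967 - 3·455 = 602 and Qs = 8·455 - 3533 = 107.
Quantity traded falls to 107. At Q = 107 the demand price is (1967 - 107)/3 = 620 and the supply price is (3533 + 107)/8 = 455.
Deadweight loss = ½ · (620 - 455) · (467 - 107) = ½ · 165 · 360 = 29700.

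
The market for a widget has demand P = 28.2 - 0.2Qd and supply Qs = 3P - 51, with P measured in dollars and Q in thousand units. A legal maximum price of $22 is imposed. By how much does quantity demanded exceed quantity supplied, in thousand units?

Rearranging demand gives Qd = 141 - 5P. Without the control the market clears where 141 - 5P = 3P - 51, i.e. P* = 24 and Q* = 21.
The ceiling of 22 is below the equilibrium price 24, so it binds.
At P = 22: Qd = 141 - 5·22 = 31 and Qs = 3·22 - 51 = 15.
Shortage = Qd - Qs = 31 - 15 = 16.

16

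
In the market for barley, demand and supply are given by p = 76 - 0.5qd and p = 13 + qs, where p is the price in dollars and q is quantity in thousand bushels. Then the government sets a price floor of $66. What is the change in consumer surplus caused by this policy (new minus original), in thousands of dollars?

Rearranging demand gives qd = 152 - 2p; rearranging supply gives qs = p - 13. In a free market, 152 - 2p = p - 13 gives the equilibrium p* = 55, q* = 42.
The floor of 66 is above the equilibrium price 55, so it binds.
At p = 66: qd = 152 - 2·66 = 20 and qs = 66 - 13 = 53.
Consumer surplus without the control is ½ · (76 - 55) · 42 = 441.
With the floor, consumers buy 20 units at 66, so CS = ½ · (76 - 66) · 20 = 100.
Change in consumer surplus = 100 - 441 = -341.

-341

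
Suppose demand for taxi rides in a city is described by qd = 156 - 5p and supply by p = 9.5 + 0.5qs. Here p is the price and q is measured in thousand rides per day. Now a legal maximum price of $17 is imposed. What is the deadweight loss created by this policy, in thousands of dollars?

89.6

Rearranging supply gives qs = 2p - 19. Equilibrium: 156 - 5p = 2p - 19, so 175 = 7p and p* = 25, q* = 31.
The ceiling of 17 is below the equilibrium price 25, so it binds.
At p = 17: qd = 156 - 5·17 = 71 and qs = 2·17 - 19 = 15.
Quantity traded falls to 15. At q = 15 the demand price is (156 - 15)/5 = 28.2 and the supply price is (19 + 15)/2 = 17.
Deadweight loss = ½ · (28.2 - 17) · (31 - 15) = ½ · 11.2 · 16 = 89.6.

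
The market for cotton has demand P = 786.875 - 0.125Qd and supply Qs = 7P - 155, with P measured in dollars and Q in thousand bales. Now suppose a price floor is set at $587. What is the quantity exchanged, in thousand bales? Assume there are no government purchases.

1599

Rearranging demand gives Qd = 6295 - 8P. In a free market, 6295 - 8P = 7P - 155 gives the equilibrium P* = 430, Q* = 2855.
Because the floor (587) lies above the market-clearing price, it is binding.
At P = 587: Qd = 6295 - 8·587 = 1599 and Qs = 7·587 - 155 = 3954.
The quantity actually transacted is the short side, demand: 1599.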